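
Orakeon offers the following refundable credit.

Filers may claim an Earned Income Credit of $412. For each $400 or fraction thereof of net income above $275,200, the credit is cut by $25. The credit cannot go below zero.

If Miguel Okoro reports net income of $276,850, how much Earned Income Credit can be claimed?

Earned Income Credit: income exceeds $275,200 by $1,650, which is 5 full-or-partial $400 increments; reduction = 5 × $25 = $125, leaving $287.

$287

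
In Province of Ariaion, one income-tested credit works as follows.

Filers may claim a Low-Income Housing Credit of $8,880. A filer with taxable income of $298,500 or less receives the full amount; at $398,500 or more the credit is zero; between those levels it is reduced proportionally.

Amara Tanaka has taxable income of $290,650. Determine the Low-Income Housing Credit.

$8,880

Low-Income Housing Credit: $290,650 is at or below the $298,500 threshold, so the full $8,880 applies.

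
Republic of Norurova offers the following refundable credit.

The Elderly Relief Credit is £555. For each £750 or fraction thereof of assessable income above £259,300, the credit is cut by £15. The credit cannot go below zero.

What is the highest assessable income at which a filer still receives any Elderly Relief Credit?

£286,300

After 36 increments the reduction is 36 × £15 = £540, leaving £15; one more increment wipes it out. Increment 36 ends at excess 36 × £750 = £27,000, so the highest qualifying income is £259,300 + £27,000 = £286,300.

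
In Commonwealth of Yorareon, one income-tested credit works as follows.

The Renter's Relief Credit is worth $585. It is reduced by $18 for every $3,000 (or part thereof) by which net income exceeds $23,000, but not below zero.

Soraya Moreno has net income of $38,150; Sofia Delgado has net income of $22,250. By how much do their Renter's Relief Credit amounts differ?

Soraya ($38,150): Renter's Relief Credit: income exceeds $23,000 by $15,150, which is 6 full-or-partial $3,000 increments; reduction = 6 × $18 = $108, leaving $477.
Sofia ($22,250): Renter's Relief Credit: $22,250 is at or below the $23,000 threshold, so the full $585 applies.
Difference: |$477 − $585| = $108.

$108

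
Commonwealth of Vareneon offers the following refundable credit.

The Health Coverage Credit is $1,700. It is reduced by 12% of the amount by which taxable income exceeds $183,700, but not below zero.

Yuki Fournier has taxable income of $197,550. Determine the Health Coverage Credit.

$38

Health Coverage Credit: 12% of the $13,850 excess over $183,700 is $1,662; credit = $1,700 − $1,662 = $38.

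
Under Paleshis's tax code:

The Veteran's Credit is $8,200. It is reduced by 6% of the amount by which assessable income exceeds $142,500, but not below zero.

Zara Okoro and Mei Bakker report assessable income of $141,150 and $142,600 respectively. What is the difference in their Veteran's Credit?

Zara ($141,150): Veteran's Credit: $141,150 is at or below the $142,500 threshold, so the full $8,200 applies.
Mei ($142,600): Veteran's Credit: 6% of the $100 excess over $142,500 is $6; credit = $8,200 − $6 = $8,194.
Difference: |$8,200 − $8,194| = $6.

$6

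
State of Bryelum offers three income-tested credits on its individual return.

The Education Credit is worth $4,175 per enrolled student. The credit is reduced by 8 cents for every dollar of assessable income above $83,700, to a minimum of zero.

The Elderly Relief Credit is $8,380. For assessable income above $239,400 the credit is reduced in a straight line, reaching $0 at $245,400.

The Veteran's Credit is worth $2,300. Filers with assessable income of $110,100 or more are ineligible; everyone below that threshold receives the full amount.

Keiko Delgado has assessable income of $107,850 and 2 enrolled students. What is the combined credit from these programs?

Education Credit: base = 2 × $4,175 = $8,350. 8% of the $24,150 excess over $83,700 is $1,932; credit = $8,350 − $1,932 = $6,418.
Elderly Relief Credit: $107,850 is at or below the $239,400 threshold, so the full $8,380 applies.
Veteran's Credit: $107,850 is below the $110,100 cutoff, so the full $2,300 applies.
Total: $6,418 + $8,380 + $2,300 = $17,098.

$17,098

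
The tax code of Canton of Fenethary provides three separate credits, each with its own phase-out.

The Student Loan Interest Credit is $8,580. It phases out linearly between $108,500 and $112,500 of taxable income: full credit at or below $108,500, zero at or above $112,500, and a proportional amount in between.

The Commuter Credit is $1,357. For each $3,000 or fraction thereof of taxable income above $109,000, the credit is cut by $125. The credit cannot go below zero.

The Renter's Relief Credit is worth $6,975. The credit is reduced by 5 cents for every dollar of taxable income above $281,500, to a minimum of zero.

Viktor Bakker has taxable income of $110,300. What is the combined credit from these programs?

$12,926

Student Loan Interest Credit: $110,300 is $1,800 into a $4,000 phase-out range, leaving 2,200/4,000 of the credit: $8,580 × 2,200/4,000 = $4,719.
Commuter Credit: income exceeds $109,000 by $1,300, which is 1 full-or-partial $3,000 increment; reduction = 1 × $125 = $125, leaving $1,232.
Renter's Relief Credit: $110,300 is at or below the $281,500 threshold, so the full $6,975 applies.
Total: $4,719 + $1,232 + $6,975 = $12,926.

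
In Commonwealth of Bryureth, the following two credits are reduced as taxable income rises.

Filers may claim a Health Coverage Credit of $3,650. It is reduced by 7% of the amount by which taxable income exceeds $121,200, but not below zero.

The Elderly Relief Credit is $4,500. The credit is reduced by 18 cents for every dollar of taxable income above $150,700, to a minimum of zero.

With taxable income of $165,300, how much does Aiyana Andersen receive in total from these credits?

$2,435

Health Coverage Credit: 7% of the $44,100 excess over $121,200 is $3,087; credit = $3,650 − $3,087 = $563.
Elderly Relief Credit: 18% of the $14,600 excess over $150,700 is $2,628; credit = $4,500 − $2,628 = $1,872.
Total: $563 + $1,872 = $2,435.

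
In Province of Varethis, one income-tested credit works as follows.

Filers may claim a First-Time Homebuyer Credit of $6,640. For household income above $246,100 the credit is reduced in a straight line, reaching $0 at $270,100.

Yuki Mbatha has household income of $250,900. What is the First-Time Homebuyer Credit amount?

$5,312

First-Time Homebuyer Credit: $250,900 is $4,800 into a $24,000 phase-out range, leaving 19,200/24,000 of the credit: $6,640 × 19,200/24,000 = $5,312.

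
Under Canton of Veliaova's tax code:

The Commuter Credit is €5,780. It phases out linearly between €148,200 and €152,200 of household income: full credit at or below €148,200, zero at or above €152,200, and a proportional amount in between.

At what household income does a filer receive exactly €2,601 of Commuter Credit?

€2,601 is 2,601/5,780 of the full €5,780, so 3,179/5,780 of the €4,000 range has been used: income = €148,200 + €4,000 × 3,179/5,780 = €150,400.

€150,400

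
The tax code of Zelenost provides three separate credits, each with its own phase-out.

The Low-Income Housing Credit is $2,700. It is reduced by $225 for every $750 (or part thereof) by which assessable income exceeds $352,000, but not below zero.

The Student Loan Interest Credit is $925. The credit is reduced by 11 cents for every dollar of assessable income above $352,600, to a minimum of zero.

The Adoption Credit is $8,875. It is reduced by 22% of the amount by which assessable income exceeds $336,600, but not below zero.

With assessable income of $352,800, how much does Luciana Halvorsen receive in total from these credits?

$8,464

Low-Income Housing Credit: income exceeds $352,000 by $800, which is 2 full-or-partial $750 increments; reduction = 2 × $225 = $450, leaving $2,250.
Student Loan Interest Credit: 11% of the $200 excess over $352,600 is $22; credit = $925 − $22 = $903.
Adoption Credit: 22% of the $16,200 excess over $336,600 is $3,564; credit = $8,875 − $3,564 = $5,311.
Total: $2,250 + $903 + $5,311 = $8,464.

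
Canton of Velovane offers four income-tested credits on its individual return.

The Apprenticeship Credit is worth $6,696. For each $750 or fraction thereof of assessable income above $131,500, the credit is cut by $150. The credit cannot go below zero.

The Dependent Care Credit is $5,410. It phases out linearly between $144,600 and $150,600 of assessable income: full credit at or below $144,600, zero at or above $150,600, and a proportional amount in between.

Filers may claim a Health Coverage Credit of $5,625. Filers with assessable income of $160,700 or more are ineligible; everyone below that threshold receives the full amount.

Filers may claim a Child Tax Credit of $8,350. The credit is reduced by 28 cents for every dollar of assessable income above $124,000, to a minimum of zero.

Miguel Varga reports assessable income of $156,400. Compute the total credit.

Apprenticeship Credit: income exceeds $131,500 by $24,900, which is 34 full-or-partial $750 increments; reduction = 34 × $150 = $5,100, leaving $1,596.
Dependent Care Credit: $156,400 is at or above $150,600, so the credit is $0.
Health Coverage Credit: $156,400 is below the $160,700 cutoff, so the full $5,625 applies.
Child Tax Credit: 28% of the $32,400 excess over $124,000 is $9,072 ≥ base, so the credit is $0.
Total: $1,596 + $0 + $5,625 + $0 = $7,221.

$7,221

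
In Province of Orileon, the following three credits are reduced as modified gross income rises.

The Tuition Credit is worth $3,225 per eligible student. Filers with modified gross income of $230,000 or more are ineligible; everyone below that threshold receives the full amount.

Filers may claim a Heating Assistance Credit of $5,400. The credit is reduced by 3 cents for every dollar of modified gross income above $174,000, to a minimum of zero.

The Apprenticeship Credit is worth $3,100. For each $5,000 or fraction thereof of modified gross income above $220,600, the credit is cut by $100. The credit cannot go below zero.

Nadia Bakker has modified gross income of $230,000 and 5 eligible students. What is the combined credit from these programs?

Tuition Credit: base = 5 × $3,225 = $16,125. $230,000 meets or exceeds the $230,000 cutoff, so the credit is $0.
Heating Assistance Credit: 3% of the $56,000 excess over $174,000 is $1,680; credit = $5,400 − $1,680 = $3,720.
Apprenticeship Credit: income exceeds $220,600 by $9,400, which is 2 full-or-partial $5,000 increments; reduction = 2 × $100 = $200, leaving $2,900.
Total: $0 + $3,720 + $2,900 = $6,620.

$6,620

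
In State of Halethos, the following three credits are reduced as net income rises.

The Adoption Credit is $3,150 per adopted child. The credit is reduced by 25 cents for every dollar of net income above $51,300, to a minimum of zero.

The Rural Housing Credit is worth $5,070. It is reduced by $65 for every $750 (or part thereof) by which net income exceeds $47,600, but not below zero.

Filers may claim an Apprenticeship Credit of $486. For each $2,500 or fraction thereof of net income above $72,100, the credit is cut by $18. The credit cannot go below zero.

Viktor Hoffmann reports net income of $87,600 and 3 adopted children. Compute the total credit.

Adoption Credit: base = 3 × $3,150 = $9,450. 25% of the $36,300 excess over $51,300 is $9,075; credit = $9,450 − $9,075 = $375.
Rural Housing Credit: income exceeds $47,600 by $40,000, which is 54 full-or-partial $750 increments; reduction = 54 × $65 = $3,510, leaving $1,560.
Apprenticeship Credit: income exceeds $72,100 by $15,500, which is 7 full-or-partial $2,500 increments; reduction = 7 × $18 = $126, leaving $360.
Total: $375 + $1,560 + $360 = $2,295.

$2,295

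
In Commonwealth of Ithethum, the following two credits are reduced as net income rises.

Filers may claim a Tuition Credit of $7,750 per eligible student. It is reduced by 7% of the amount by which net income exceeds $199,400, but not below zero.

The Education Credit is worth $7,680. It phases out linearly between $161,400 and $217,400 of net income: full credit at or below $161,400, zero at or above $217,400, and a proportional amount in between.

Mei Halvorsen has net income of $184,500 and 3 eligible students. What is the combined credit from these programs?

$27,762

Tuition Credit: base = 3 × $7,750 = $23,250. $184,500 is at or below the $199,400 threshold, so the full $23,250 applies.
Education Credit: $184,500 is $23,100 into a $56,000 phase-out range, leaving 32,900/56,000 of the credit: $7,680 × 32,900/56,000 = $4,512.
Total: $23,250 + $4,512 = $27,762.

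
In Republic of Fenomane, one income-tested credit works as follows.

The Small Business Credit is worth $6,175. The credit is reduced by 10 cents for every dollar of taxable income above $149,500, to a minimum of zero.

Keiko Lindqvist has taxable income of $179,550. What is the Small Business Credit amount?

$3,170

Small Business Credit: 10% of the $30,050 excess over $149,500 is $3,005; credit = $6,175 − $3,005 = $3,170.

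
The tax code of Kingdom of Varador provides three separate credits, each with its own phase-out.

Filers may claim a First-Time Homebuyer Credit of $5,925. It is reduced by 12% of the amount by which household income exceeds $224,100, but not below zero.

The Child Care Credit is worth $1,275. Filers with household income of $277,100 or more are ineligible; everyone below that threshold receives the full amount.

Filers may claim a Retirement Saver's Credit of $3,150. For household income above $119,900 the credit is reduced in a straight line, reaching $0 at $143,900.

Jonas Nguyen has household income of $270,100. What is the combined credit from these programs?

$1,680

First-Time Homebuyer Credit: 12% of the $46,000 excess over $224,100 is $5,520; credit = $5,925 − $5,520 = $405.
Child Care Credit: $270,100 is below the $277,100 cutoff, so the full $1,275 applies.
Retirement Saver's Credit: $270,100 is at or above $143,900, so the credit is $0.
Total: $405 + $1,275 + $0 = $1,680.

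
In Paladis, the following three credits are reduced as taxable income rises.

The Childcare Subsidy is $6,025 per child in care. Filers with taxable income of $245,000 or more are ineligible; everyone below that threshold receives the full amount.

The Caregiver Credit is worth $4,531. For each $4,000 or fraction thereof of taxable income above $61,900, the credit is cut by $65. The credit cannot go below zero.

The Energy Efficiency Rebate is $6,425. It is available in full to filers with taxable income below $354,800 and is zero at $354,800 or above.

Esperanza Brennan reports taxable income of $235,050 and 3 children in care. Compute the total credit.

Childcare Subsidy: base = 3 × $6,025 = $18,075. $235,050 is below the $245,000 cutoff, so the full $18,075 applies.
Caregiver Credit: income exceeds $61,900 by $173,150, which is 44 full-or-partial $4,000 increments; reduction = 44 × $65 = $2,860, leaving $1,671.
Energy Efficiency Rebate: $235,050 is below the $354,800 cutoff, so the full $6,425 applies.
Total: $18,075 + $1,671 + $6,425 = $26,171.

$26,171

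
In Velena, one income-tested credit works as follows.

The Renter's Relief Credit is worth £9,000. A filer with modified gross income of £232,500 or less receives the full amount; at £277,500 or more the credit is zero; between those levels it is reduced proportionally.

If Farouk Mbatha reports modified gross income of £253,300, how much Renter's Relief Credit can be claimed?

Renter's Relief Credit: £253,300 is £20,800 into a £45,000 phase-out range, leaving 24,200/45,000 of the credit: £9,000 × 24,200/45,000 = £4,840.

£4,840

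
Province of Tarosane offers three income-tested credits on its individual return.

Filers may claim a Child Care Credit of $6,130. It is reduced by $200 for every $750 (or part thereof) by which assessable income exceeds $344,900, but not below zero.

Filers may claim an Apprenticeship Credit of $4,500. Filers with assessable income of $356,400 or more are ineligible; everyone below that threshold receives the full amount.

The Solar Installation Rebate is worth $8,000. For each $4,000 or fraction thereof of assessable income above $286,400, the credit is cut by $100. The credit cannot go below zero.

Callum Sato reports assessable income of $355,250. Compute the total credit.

Child Care Credit: income exceeds $344,900 by $10,350, which is 14 full-or-partial $750 increments; reduction = 14 × $200 = $2,800, leaving $3,330.
Apprenticeship Credit: $355,250 is below the $356,400 cutoff, so the full $4,500 applies.
Solar Installation Rebate: income exceeds $286,400 by $68,850, which is 18 full-or-partial $4,000 increments; reduction = 18 × $100 = $1,800, leaving $6,200.
Total: $3,330 + $4,500 + $6,200 = $14,030.

$14,030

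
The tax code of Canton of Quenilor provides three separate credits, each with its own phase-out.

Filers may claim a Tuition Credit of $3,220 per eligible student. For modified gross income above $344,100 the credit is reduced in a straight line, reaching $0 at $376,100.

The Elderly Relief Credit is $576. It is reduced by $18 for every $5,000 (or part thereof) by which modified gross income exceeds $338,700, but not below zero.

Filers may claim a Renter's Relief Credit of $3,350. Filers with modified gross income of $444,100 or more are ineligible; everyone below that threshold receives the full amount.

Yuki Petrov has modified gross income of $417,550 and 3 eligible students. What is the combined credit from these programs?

Tuition Credit: base = 3 × $3,220 = $9,660. $417,550 is at or above $376,100, so the credit is $0.
Elderly Relief Credit: income exceeds $338,700 by $78,850, which is 16 full-or-partial $5,000 increments; reduction = 16 × $18 = $288, leaving $288.
Renter's Relief Credit: $417,550 is below the $444,100 cutoff, so the full $3,350 applies.
Total: $0 + $288 + $3,350 = $3,638.

$3,638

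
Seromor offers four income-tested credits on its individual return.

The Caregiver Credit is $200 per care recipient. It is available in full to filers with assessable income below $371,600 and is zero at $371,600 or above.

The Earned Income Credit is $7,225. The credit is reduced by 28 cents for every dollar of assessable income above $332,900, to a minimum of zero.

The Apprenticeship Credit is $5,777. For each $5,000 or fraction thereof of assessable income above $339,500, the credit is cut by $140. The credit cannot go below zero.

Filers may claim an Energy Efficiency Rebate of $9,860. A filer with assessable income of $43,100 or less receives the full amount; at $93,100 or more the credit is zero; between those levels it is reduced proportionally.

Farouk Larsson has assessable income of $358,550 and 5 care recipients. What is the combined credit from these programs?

Caregiver Credit: base = 5 × $200 = $1,000. $358,550 is below the $371,600 cutoff, so the full $1,000 applies.
Earned Income Credit: 28% of the $25,650 excess over $332,900 is $7,182; credit = $7,225 − $7,182 = $43.
Apprenticeship Credit: income exceeds $339,500 by $19,050, which is 4 full-or-partial $5,000 increments; reduction = 4 × $140 = $560, leaving $5,217.
Energy Efficiency Rebate: $358,550 is at or above $93,100, so the credit is $0.
Total: $1,000 + $43 + $5,217 + $0 = $6,260.

$6,260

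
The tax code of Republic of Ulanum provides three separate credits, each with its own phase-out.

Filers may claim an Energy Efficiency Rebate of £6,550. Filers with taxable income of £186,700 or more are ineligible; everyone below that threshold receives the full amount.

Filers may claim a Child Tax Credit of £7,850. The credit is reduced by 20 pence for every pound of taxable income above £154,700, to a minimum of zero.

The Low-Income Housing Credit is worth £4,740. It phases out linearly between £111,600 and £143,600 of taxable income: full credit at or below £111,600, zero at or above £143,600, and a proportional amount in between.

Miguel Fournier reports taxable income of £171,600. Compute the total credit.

£11,020

Energy Efficiency Rebate: £171,600 is below the £186,700 cutoff, so the full £6,550 applies.
Child Tax Credit: 20% of the £16,900 excess over £154,700 is £3,380; credit = £7,850 − £3,380 = £4,470.
Low-Income Housing Credit: £171,600 is at or above £143,600, so the credit is £0.
Total: £6,550 + £4,470 + £0 = £11,020.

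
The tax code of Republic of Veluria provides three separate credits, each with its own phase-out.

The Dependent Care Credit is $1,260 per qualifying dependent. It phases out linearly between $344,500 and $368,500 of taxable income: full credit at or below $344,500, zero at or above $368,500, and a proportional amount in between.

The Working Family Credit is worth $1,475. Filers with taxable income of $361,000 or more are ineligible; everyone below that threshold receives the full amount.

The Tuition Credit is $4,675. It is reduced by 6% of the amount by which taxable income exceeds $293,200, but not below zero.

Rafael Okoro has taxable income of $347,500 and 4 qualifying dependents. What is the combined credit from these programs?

Dependent Care Credit: base = 4 × $1,260 = $5,040. $347,500 is $3,000 into a $24,000 phase-out range, leaving 21,000/24,000 of the credit: $5,040 × 21,000/24,000 = $4,410.
Working Family Credit: $347,500 is below the $361,000 cutoff, so the full $1,475 applies.
Tuition Credit: 6% of the $54,300 excess over $293,200 is $3,258; credit = $4,675 − $3,258 = $1,417.
Total: $4,410 + $1,475 + $1,417 = $7,302.

$7,302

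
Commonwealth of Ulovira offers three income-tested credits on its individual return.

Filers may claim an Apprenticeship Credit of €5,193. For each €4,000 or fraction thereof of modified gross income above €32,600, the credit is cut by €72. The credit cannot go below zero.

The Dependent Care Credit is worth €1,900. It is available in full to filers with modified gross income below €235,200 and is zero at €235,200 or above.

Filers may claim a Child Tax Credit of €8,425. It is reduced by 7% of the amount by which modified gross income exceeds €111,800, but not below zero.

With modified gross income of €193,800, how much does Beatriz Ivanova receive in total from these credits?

€6,826

Apprenticeship Credit: income exceeds €32,600 by €161,200, which is 41 full-or-partial €4,000 increments; reduction = 41 × €72 = €2,952, leaving €2,241.
Dependent Care Credit: €193,800 is below the €235,200 cutoff, so the full €1,900 applies.
Child Tax Credit: 7% of the €82,000 excess over €111,800 is €5,740; credit = €8,425 − €5,740 = €2,685.
Total: €2,241 + €1,900 + €2,685 = €6,826.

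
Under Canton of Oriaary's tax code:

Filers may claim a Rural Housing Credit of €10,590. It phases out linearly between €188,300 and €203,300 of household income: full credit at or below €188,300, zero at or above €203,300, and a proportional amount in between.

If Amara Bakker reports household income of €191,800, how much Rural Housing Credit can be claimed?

Rural Housing Credit: €191,800 is €3,500 into a €15,000 phase-out range, leaving 11,500/15,000 of the credit: €10,590 × 11,500/15,000 = €8,119.

€8,119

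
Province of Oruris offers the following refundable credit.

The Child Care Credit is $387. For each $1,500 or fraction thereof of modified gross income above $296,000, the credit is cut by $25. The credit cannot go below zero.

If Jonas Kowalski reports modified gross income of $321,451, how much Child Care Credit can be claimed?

Child Care Credit: income exceeds $296,000 by $25,451 → 17 increments × $25 = $425 ≥ base, so the credit is $0.

$0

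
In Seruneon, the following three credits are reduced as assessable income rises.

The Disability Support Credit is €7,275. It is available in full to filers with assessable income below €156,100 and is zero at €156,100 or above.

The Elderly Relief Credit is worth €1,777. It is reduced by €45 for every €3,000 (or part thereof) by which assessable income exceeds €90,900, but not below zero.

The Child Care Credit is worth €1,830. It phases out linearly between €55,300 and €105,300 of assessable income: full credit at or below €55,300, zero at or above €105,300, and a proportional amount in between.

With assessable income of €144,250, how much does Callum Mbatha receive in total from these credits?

€8,242

Disability Support Credit: €144,250 is below the €156,100 cutoff, so the full €7,275 applies.
Elderly Relief Credit: income exceeds €90,900 by €53,350, which is 18 full-or-partial €3,000 increments; reduction = 18 × €45 = €810, leaving €967.
Child Care Credit: €144,250 is at or above €105,300, so the credit is €0.
Total: €7,275 + €967 + €0 = €8,242.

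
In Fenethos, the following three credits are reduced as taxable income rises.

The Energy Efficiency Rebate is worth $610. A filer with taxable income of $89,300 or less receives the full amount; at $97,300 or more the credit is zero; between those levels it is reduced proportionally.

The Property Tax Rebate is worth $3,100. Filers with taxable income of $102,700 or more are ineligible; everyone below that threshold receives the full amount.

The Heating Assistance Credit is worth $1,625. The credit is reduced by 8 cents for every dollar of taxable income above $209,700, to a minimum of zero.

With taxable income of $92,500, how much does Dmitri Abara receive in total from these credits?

$5,091

Energy Efficiency Rebate: $92,500 is $3,200 into a $8,000 phase-out range, leaving 4,800/8,000 of the credit: $610 × 4,800/8,000 = $366.
Property Tax Rebate: $92,500 is below the $102,700 cutoff, so the full $3,100 applies.
Heating Assistance Credit: $92,500 is at or below the $209,700 threshold, so the full $1,625 applies.
Total: $366 + $3,100 + $1,625 = $5,091.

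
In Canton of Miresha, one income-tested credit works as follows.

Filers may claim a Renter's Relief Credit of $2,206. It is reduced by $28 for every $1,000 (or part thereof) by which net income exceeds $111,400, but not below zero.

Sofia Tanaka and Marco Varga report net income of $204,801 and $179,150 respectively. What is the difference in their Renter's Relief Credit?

$302

Sofia ($204,801): Renter's Relief Credit: income exceeds $111,400 by $93,401 → 94 increments × $28 = $2,632 ≥ base, so the credit is $0.
Marco ($179,150): Renter's Relief Credit: income exceeds $111,400 by $67,750, which is 68 full-or-partial $1,000 increments; reduction = 68 × $28 = $1,904, leaving $302.
Difference: |$0 − $302| = $302.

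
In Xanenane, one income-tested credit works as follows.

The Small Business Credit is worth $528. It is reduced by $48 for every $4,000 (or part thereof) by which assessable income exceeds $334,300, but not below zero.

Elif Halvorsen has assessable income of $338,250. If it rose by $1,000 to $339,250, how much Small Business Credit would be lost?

At $338,250 — income exceeds $334,300 by $3,950, which is 1 full-or-partial $4,000 increment; reduction = 1 × $48 = $48, leaving $480.
At $339,250 — income exceeds $334,300 by $4,950, which is 2 full-or-partial $4,000 increments; reduction = 2 × $48 = $96, leaving $432.
Lost: $480 − $432 = $48.

$48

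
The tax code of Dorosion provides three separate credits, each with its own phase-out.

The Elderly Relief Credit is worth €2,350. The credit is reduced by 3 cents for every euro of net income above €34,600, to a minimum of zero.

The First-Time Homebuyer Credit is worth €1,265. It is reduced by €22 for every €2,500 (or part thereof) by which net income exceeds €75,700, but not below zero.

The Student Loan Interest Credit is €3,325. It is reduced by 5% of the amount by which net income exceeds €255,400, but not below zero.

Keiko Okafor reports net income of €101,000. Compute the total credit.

Elderly Relief Credit: 3% of the €66,400 excess over €34,600 is €1,992; credit = €2,350 − €1,992 = €358.
First-Time Homebuyer Credit: income exceeds €75,700 by €25,300, which is 11 full-or-partial €2,500 increments; reduction = 11 × €22 = €242, leaving €1,023.
Student Loan Interest Credit: €101,000 is at or below the €255,400 threshold, so the full €3,325 applies.
Total: €358 + €1,023 + €3,325 = €4,706.

€4,706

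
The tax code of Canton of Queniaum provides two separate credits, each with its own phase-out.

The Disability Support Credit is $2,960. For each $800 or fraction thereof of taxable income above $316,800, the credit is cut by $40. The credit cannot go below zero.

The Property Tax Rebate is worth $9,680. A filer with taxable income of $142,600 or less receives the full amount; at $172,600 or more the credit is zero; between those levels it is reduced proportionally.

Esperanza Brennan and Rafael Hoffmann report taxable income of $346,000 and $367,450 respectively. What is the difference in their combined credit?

$1,080

Esperanza ($346,000): Disability Support Credit: income exceeds $316,800 by $29,200, which is 37 full-or-partial $800 increments; reduction = 37 × $40 = $1,480, leaving $1,480. Property Tax Rebate: $346,000 is at or above $172,600, so the credit is $0. total $1,480 + $0 = $1,480
Rafael ($367,450): Disability Support Credit: income exceeds $316,800 by $50,650, which is 64 full-or-partial $800 increments; reduction = 64 × $40 = $2,560, leaving $400. Property Tax Rebate: $367,450 is at or above $172,600, so the credit is $0. total $400 + $0 = $400
Difference: |$1,480 − $400| = $1,080.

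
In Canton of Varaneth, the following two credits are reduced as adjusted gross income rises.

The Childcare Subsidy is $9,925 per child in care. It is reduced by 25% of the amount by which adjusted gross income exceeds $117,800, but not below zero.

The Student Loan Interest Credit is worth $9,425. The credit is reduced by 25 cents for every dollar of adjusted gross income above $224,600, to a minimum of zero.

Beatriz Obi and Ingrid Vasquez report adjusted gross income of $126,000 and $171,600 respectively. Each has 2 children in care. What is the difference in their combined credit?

$11,400

Beatriz ($126,000): Childcare Subsidy: base = 2 × $9,925 = $19,850. 25% of the $8,200 excess over $117,800 is $2,050; credit = $19,850 − $2,050 = $17,800. Student Loan Interest Credit: $126,000 is at or below the $224,600 threshold, so the full $9,425 applies. total $17,800 + $9,425 = $27,225
Ingrid ($171,600): Childcare Subsidy: base = 2 × $9,925 = $19,850. 25% of the $53,800 excess over $117,800 is $13,450; credit = $19,850 − $13,450 = $6,400. Student Loan Interest Credit: $171,600 is at or below the $224,600 threshold, so the full $9,425 applies. total $6,400 + $9,425 = $15,825
Difference: |$27,225 − $15,825| = $11,400.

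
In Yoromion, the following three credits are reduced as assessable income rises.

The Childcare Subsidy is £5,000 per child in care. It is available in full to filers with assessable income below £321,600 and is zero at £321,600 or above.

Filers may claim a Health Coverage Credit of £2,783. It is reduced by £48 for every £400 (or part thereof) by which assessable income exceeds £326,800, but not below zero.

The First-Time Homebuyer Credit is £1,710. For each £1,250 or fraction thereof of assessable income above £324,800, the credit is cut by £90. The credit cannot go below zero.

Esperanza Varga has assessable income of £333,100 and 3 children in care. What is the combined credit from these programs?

Childcare Subsidy: base = 3 × £5,000 = £15,000. £333,100 meets or exceeds the £321,600 cutoff, so the credit is £0.
Health Coverage Credit: income exceeds £326,800 by £6,300, which is 16 full-or-partial £400 increments; reduction = 16 × £48 = £768, leaving £2,015.
First-Time Homebuyer Credit: income exceeds £324,800 by £8,300, which is 7 full-or-partial £1,250 increments; reduction = 7 × £90 = £630, leaving £1,080.
Total: £0 + £2,015 + £1,080 = £3,095.

£3,095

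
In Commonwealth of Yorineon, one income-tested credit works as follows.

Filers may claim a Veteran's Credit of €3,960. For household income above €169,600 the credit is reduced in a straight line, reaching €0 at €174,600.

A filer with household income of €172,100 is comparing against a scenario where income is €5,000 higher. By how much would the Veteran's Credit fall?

At €172,100 — €172,100 is €2,500 into a €5,000 phase-out range, leaving 2,500/5,000 of the credit: €3,960 × 2,500/5,000 = €1,980.
At €177,100 — €177,100 is at or above €174,600, so the credit is €0.
Lost: €1,980 − €0 = €1,980.

€1,980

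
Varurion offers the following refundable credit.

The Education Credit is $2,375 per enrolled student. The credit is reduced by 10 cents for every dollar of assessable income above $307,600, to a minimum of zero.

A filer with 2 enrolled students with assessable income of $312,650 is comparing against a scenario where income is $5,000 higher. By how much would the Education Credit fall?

At $312,650 — base = 2 × $2,375 = $4,750. 10% of the $5,050 excess over $307,600 is $505; credit = $4,750 − $505 = $4,245.
At $317,650 — base = 2 × $2,375 = $4,750. 10% of the $10,050 excess over $307,600 is $1,005; credit = $4,750 − $1,005 = $3,745.
Lost: $4,245 − $3,745 = $500.

$500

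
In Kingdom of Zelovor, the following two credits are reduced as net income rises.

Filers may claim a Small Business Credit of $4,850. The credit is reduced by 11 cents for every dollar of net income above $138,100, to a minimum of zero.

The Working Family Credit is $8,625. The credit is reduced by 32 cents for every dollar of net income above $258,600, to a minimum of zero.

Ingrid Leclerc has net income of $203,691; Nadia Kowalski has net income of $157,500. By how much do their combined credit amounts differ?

Ingrid ($203,691): Small Business Credit: 11% of the $65,591 excess over $138,100 is $7,215.01 ≥ base, so the credit is $0. Working Family Credit: $203,691 is at or below the $258,600 threshold, so the full $8,625 applies. total $0 + $8,625 = $8,625
Nadia ($157,500): Small Business Credit: 11% of the $19,400 excess over $138,100 is $2,134; credit = $4,850 − $2,134 = $2,716. Working Family Credit: $157,500 is at or below the $258,600 threshold, so the full $8,625 applies. total $2,716 + $8,625 = $11,341
Difference: |$8,625 − $11,341| = $2,716.

$2,716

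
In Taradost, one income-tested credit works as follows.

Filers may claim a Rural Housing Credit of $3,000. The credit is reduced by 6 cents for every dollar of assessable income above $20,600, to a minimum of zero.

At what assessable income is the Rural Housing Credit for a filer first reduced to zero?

The credit falls by 6% of each dollar above $20,600, so it reaches zero when the excess is $3,000 / 6% = $50,000: income = $20,600 + $50,000 = $70,600.

$70,600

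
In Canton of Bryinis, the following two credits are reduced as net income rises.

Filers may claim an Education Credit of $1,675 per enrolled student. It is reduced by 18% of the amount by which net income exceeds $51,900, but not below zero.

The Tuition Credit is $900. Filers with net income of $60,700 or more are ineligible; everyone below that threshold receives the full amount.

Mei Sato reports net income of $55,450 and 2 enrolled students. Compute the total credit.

Education Credit: base = 2 × $1,675 = $3,350. 18% of the $3,550 excess over $51,900 is $639; credit = $3,350 − $639 = $2,711.
Tuition Credit: $55,450 is below the $60,700 cutoff, so the full $900 applies.
Total: $2,711 + $900 = $3,611.

$3,611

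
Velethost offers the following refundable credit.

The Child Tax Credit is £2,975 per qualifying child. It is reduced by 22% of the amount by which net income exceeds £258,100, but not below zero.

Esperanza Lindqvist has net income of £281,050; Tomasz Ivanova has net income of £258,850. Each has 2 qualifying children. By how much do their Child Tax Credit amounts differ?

£4,884

Esperanza (£281,050): Child Tax Credit: base = 2 × £2,975 = £5,950. 22% of the £22,950 excess over £258,100 is £5,049; credit = £5,950 − £5,049 = £901.
Tomasz (£258,850): Child Tax Credit: base = 2 × £2,975 = £5,950. 22% of the £750 excess over £258,100 is £165; credit = £5,950 − £165 = £5,785.
Difference: |£901 − £5,785| = £4,884.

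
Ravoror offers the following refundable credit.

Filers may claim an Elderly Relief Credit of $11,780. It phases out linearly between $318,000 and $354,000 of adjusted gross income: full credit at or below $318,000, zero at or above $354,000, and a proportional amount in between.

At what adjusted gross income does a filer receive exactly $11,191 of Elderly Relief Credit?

$319,800

$11,191 is 11,191/11,780 of the full $11,780, so 589/11,780 of the $36,000 range has been used: income = $318,000 + $36,000 × 589/11,780 = $319,800.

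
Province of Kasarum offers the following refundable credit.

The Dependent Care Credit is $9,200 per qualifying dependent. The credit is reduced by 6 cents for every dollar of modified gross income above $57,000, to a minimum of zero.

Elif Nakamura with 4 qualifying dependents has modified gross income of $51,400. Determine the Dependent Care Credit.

$36,800

Dependent Care Credit: base = 4 × $9,200 = $36,800. $51,400 is at or below the $57,000 threshold, so the full $36,800 applies.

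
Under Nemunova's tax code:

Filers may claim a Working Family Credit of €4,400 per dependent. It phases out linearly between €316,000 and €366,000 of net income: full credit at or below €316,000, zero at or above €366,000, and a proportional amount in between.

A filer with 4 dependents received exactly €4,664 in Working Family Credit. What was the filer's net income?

Full credit = 4 × €4,400 = €17,600.
€4,664 is 4,664/17,600 of the full €17,600, so 12,936/17,600 of the €50,000 range has been used: income = €316,000 + €50,000 × 12,936/17,600 = €352,750.

€352,750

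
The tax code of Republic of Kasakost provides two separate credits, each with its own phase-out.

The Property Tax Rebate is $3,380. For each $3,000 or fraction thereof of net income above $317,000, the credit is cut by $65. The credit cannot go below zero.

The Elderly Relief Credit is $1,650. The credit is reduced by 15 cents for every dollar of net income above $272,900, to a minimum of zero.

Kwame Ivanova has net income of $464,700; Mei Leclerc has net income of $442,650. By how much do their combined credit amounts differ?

$520

Kwame ($464,700): Property Tax Rebate: income exceeds $317,000 by $147,700, which is 50 full-or-partial $3,000 increments; reduction = 50 × $65 = $3,250, leaving $130. Elderly Relief Credit: 15% of the $191,800 excess over $272,900 is $28,770 ≥ base, so the credit is $0. total $130 + $0 = $130
Mei ($442,650): Property Tax Rebate: income exceeds $317,000 by $125,650, which is 42 full-or-partial $3,000 increments; reduction = 42 × $65 = $2,730, leaving $650. Elderly Relief Credit: 15% of the $169,750 excess over $272,900 is $25,462.50 ≥ base, so the credit is $0. total $650 + $0 = $650
Difference: |$130 − $650| = $520.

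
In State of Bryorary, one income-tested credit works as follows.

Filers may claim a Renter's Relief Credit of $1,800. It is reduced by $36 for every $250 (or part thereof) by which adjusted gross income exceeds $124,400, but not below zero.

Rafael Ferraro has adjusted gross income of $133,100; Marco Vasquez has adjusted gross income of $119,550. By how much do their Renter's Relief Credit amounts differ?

$1,260

Rafael ($133,100): Renter's Relief Credit: income exceeds $124,400 by $8,700, which is 35 full-or-partial $250 increments; reduction = 35 × $36 = $1,260, leaving $540.
Marco ($119,550): Renter's Relief Credit: $119,550 is at or below the $124,400 threshold, so the full $1,800 applies.
Difference: |$540 − $1,800| = $1,260.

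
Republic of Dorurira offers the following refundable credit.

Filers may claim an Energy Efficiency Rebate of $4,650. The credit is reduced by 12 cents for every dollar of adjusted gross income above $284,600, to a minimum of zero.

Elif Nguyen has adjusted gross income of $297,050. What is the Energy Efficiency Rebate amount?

$3,156

Energy Efficiency Rebate: 12% of the $12,450 excess over $284,600 is $1,494; credit = $4,650 − $1,494 = $3,156.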